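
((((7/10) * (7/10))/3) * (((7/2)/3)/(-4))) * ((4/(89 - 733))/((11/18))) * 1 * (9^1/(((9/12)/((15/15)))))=147/25300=0.01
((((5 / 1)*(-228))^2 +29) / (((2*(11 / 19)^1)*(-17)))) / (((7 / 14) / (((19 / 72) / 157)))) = -469166069 / 2113848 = -221.95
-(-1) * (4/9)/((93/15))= 20/279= 0.07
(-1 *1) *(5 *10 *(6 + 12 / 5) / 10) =-42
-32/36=-8/9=-0.89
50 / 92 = 25 / 46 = 0.54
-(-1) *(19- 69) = -50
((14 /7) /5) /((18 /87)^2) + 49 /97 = 85987 /8730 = 9.85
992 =992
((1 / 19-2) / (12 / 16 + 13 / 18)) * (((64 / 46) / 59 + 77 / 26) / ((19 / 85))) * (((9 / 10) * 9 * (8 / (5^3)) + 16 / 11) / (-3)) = 11.62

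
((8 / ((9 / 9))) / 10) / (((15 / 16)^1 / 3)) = 2.56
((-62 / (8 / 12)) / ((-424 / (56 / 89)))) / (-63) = -31 / 14151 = -0.00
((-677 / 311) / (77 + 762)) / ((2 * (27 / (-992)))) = 335792 / 7045083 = 0.05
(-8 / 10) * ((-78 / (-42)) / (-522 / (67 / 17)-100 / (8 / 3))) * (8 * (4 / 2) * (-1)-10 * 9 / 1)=-738608 / 797055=-0.93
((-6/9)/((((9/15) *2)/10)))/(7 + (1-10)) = 25/9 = 2.78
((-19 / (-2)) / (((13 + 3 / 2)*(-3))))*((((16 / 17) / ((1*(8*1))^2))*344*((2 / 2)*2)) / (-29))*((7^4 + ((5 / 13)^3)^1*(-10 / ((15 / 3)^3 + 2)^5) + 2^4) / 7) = 26.31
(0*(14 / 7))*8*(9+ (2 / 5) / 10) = 0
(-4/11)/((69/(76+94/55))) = -17096/41745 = -0.41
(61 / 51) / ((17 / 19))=1159 / 867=1.34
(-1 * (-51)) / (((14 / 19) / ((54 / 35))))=26163 / 245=106.79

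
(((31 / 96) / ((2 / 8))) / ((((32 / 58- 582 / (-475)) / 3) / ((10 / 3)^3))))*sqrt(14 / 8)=53378125*sqrt(7) / 1321812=106.84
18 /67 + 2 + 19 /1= 21.27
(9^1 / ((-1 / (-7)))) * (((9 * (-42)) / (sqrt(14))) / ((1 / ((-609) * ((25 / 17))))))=25897725 * sqrt(14) / 17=5700024.36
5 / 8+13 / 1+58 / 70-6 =2367 / 280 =8.45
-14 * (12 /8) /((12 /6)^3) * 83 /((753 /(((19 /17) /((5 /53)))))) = -585067 /170680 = -3.43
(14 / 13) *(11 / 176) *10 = 35 / 52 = 0.67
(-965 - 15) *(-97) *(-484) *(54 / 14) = -177463440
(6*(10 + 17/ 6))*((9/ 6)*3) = 693/ 2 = 346.50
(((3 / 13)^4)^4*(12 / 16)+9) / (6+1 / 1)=23954997930723614439 / 18631665057129035548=1.29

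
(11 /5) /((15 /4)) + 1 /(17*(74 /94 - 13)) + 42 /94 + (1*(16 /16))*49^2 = 2402.03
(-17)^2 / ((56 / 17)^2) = 83521 / 3136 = 26.63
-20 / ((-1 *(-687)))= -20 / 687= -0.03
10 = 10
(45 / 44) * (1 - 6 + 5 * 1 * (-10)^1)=-225 / 4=-56.25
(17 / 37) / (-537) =-17 / 19869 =-0.00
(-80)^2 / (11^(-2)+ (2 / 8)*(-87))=-3097600 / 10523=-294.36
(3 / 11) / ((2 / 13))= 39 / 22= 1.77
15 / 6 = 5 / 2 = 2.50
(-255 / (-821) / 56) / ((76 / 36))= 2295 / 873544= 0.00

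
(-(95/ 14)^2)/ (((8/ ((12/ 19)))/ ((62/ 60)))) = -2945/ 784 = -3.76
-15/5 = -3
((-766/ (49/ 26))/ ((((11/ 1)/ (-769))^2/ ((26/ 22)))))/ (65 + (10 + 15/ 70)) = -23555091352/ 754677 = -31212.15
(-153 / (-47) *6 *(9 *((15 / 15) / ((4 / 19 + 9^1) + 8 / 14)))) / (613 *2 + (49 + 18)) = 366282 / 26354357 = 0.01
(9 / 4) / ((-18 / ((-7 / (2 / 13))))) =91 / 16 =5.69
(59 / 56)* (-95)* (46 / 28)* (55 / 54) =-7090325 / 42336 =-167.48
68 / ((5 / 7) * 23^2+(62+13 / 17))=4046 / 26217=0.15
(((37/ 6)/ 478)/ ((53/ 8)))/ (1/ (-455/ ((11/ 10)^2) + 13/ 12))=-20143799/ 27588726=-0.73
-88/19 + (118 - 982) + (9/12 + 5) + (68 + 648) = -11163/76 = -146.88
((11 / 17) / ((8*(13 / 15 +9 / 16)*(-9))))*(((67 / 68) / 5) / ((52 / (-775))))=0.02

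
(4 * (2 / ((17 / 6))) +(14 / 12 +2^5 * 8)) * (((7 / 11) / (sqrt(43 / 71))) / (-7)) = -26519 * sqrt(3053) / 48246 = -30.37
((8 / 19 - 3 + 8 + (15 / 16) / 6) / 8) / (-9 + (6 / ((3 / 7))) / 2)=-3391 / 9728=-0.35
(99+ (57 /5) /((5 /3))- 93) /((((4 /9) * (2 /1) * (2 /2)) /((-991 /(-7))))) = 2862999 /1400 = 2045.00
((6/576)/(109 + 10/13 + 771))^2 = 169/1208240640000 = 0.00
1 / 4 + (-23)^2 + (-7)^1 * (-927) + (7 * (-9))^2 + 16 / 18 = 10988.14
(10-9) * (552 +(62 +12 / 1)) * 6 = 3756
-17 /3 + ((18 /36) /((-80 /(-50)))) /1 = -257 /48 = -5.35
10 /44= 5 /22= 0.23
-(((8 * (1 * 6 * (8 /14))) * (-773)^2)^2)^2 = -173237084506675299201367331045376 /2401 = -72152055188119658143010130000.00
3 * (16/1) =48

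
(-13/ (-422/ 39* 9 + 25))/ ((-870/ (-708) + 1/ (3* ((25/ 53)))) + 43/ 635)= 189947550/ 2118654913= 0.09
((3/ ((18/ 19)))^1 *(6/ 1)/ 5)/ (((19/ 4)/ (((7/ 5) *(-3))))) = -84/ 25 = -3.36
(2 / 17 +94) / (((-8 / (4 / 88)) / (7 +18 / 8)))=-925 / 187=-4.95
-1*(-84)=84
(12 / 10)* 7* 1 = 42 / 5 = 8.40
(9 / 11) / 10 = 9 / 110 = 0.08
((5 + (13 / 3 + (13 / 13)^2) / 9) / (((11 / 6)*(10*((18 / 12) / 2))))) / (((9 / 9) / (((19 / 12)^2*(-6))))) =-54511 / 8910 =-6.12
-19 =-19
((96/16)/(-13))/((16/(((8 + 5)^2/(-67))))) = 39/536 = 0.07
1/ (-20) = -1/ 20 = -0.05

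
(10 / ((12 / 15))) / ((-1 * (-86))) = 25 / 172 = 0.15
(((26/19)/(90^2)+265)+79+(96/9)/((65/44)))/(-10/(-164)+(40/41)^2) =590608606729/1703095875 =346.79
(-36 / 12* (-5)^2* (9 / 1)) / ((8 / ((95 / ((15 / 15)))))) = -64125 / 8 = -8015.62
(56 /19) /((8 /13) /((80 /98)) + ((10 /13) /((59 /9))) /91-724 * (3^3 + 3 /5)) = -19543160 /132492592327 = -0.00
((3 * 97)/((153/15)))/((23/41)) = 19885/391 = 50.86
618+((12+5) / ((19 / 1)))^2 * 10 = 225988 / 361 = 626.01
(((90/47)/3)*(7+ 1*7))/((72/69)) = 805/94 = 8.56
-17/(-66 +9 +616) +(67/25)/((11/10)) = 73971/30745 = 2.41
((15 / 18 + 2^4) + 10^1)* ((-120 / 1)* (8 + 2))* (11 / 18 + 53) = -1726277.78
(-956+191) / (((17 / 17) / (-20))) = 15300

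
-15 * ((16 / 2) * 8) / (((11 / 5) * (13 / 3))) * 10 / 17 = -144000 / 2431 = -59.23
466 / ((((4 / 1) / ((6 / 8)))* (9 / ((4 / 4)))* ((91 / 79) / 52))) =18407 / 42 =438.26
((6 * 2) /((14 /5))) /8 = 15 /28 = 0.54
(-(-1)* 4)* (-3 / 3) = -4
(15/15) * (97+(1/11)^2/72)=845065/8712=97.00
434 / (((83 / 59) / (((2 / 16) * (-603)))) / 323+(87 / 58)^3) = 39898040112 / 310261705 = 128.59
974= 974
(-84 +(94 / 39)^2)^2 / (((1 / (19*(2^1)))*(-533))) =-435.88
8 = 8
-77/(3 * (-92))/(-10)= -77/2760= -0.03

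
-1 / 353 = -0.00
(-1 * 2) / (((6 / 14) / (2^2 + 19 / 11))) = -294 / 11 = -26.73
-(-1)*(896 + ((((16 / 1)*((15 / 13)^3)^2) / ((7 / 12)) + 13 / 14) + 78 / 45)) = 976520567671 / 1013629890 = 963.39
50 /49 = 1.02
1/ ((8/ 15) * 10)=3/ 16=0.19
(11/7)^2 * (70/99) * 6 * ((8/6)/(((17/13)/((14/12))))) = 5720/459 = 12.46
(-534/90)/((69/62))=-5518/1035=-5.33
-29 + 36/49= -1385/49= -28.27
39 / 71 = 0.55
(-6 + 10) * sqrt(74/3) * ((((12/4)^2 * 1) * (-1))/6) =-2 * sqrt(222) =-29.80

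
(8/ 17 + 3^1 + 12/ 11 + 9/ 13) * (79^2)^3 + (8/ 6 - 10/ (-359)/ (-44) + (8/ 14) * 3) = 4255714758310379513/ 3332238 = 1277134093756.32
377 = 377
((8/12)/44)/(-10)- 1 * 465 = -306901/660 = -465.00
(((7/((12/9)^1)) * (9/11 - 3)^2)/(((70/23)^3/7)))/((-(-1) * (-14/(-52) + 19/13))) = 3.59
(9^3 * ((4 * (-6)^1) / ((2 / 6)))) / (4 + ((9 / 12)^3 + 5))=-373248 / 67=-5570.87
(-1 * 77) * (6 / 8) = -231 / 4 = -57.75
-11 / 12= -0.92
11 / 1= 11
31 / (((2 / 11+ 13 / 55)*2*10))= 341 / 92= 3.71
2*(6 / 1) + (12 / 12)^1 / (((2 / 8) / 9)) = 48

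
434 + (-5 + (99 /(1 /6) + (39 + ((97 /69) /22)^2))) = 2447201497 /2304324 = 1062.00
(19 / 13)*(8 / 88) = 19 / 143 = 0.13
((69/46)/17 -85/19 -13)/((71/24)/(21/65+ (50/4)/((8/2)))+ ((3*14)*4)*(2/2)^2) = -60411549/586753402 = -0.10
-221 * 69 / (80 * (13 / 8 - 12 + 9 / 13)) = 198237 / 10070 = 19.69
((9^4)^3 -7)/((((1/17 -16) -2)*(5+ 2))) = -4801302120058/2135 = -2248853452.02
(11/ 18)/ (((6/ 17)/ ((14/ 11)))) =119/ 54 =2.20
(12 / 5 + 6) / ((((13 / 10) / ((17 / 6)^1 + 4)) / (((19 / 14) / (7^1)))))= 779 / 91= 8.56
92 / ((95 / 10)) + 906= 17398 / 19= 915.68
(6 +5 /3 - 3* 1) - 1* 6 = -4 /3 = -1.33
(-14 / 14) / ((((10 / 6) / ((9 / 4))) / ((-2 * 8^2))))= 864 / 5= 172.80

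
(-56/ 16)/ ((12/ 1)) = -7/ 24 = -0.29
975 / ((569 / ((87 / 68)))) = 84825 / 38692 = 2.19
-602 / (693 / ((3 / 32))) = -43 / 528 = -0.08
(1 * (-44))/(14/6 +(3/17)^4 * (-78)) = -11024772/565693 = -19.49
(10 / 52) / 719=5 / 18694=0.00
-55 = -55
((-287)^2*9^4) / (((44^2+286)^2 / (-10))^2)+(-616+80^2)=35248827697539801 / 6094193324164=5784.00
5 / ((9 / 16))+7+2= 161 / 9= 17.89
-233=-233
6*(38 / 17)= 228 / 17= 13.41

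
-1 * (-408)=408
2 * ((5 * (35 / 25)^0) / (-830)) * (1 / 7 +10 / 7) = -11 / 581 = -0.02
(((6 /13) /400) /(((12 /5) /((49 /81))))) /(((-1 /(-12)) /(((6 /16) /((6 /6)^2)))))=49 /37440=0.00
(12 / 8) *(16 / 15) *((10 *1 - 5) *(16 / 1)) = 128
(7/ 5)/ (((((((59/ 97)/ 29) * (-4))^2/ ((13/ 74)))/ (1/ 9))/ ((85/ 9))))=36.67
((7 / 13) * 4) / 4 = 7 / 13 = 0.54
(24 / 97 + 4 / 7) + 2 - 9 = -6.18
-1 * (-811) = 811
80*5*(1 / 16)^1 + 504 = 529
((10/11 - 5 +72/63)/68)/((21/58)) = -6583/54978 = -0.12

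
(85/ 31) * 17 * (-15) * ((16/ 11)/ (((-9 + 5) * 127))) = 86700/ 43307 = 2.00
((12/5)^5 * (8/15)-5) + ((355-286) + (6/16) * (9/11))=146814451/1375000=106.77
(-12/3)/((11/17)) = -68/11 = -6.18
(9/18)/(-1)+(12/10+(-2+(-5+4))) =-23/10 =-2.30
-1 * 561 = -561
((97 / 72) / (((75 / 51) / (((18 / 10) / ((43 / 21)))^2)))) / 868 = 934983 / 1146380000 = 0.00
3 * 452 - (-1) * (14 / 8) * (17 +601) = 4875 / 2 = 2437.50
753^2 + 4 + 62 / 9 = 5103179 / 9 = 567019.89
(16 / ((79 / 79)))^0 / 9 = 1 / 9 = 0.11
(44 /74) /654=11 /12099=0.00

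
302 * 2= 604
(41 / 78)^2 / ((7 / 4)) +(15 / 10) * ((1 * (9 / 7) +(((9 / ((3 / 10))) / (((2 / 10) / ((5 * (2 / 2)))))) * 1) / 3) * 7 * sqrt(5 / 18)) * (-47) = -65358.59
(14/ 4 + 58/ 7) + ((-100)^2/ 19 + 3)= 143933/ 266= 541.10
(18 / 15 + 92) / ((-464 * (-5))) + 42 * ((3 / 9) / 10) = 8353 / 5800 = 1.44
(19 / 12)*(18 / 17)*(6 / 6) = 57 / 34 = 1.68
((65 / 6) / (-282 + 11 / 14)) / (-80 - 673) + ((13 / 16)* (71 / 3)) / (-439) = -2733093883 / 62469229392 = -0.04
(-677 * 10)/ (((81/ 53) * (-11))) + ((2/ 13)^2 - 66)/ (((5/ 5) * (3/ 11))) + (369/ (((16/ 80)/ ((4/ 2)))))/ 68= 1101020815/ 5119686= 215.06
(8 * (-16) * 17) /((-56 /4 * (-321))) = -1088 /2247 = -0.48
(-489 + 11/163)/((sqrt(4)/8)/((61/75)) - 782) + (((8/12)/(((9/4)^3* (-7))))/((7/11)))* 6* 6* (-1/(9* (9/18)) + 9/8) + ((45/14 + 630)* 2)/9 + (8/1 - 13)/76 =35663124094021747/253204779693852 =140.85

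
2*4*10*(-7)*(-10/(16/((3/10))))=105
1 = 1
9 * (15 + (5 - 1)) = 171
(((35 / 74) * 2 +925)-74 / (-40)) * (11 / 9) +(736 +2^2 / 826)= 5143523167 / 2750580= 1869.98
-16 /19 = -0.84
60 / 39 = 20 / 13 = 1.54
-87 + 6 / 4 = -171 / 2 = -85.50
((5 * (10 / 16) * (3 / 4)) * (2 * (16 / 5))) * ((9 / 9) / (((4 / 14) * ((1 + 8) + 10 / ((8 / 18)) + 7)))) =15 / 11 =1.36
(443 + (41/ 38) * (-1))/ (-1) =-16793/ 38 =-441.92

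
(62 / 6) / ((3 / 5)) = 17.22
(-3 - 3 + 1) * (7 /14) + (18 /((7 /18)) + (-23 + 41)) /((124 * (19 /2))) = -20165 /8246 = -2.45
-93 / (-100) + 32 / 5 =733 / 100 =7.33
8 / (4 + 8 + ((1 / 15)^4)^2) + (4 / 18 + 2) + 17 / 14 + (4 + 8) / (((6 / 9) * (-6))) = 4274901562555 / 3875090625126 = 1.10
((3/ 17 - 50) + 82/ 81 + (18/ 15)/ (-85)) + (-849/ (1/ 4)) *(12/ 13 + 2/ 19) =-30109614517/ 8502975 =-3541.07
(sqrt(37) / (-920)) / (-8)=sqrt(37) / 7360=0.00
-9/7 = -1.29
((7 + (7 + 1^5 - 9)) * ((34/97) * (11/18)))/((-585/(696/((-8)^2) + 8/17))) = -16973/680940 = -0.02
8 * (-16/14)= -9.14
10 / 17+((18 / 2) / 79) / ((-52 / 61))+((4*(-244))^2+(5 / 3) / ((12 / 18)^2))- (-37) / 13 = 16631147483 / 17459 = 952583.05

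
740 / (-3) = -740 / 3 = -246.67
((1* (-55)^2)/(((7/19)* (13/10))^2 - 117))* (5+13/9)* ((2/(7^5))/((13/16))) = -202679840000/8289280014561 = -0.02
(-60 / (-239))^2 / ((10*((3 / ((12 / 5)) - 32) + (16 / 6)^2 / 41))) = -531360 / 2577927851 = -0.00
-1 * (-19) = 19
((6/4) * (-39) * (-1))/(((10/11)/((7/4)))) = 9009/80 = 112.61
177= 177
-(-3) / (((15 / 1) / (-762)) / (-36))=27432 / 5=5486.40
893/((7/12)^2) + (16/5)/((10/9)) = 2627.21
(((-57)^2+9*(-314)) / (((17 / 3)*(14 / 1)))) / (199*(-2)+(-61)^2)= 1269 / 790874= 0.00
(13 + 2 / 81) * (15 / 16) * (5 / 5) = 12.21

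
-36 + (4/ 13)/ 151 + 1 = -68701/ 1963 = -35.00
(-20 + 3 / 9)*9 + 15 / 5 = -174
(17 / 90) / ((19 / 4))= 34 / 855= 0.04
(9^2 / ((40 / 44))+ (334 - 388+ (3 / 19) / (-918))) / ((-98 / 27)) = -765264 / 79135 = -9.67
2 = 2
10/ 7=1.43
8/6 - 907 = -2717/3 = -905.67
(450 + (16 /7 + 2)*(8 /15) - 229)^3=3818360547 /343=11132246.49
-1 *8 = -8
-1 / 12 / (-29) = 1 / 348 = 0.00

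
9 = 9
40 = 40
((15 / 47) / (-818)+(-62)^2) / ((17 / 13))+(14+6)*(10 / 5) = 1947366597 / 653582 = 2979.53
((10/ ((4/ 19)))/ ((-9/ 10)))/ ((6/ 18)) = -475/ 3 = -158.33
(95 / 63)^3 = 3.43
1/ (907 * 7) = 1/ 6349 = 0.00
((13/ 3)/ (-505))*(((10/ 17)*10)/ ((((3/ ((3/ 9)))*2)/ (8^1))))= -0.02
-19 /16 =-1.19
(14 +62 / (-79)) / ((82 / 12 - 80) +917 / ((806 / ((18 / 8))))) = -0.19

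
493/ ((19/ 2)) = 51.89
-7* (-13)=91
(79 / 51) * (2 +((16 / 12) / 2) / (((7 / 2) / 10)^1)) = 6478 / 1071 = 6.05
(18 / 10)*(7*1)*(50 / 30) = 21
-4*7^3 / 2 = -686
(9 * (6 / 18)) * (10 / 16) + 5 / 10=19 / 8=2.38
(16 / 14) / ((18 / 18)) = 8 / 7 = 1.14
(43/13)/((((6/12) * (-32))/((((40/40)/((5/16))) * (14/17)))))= -0.54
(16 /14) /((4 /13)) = 26 /7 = 3.71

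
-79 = -79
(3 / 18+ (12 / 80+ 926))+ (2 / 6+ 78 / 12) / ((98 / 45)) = 683149 / 735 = 929.45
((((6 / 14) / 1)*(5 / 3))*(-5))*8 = -200 / 7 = -28.57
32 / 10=16 / 5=3.20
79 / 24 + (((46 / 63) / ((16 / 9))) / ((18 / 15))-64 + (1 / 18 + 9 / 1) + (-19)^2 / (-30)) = -319253 / 5040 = -63.34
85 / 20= 17 / 4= 4.25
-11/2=-5.50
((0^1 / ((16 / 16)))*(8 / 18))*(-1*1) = 0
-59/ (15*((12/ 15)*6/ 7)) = -413/ 72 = -5.74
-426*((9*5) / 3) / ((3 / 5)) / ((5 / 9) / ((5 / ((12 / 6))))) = -47925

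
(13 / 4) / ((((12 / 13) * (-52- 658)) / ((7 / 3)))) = -1183 / 102240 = -0.01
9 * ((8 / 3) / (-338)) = -12 / 169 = -0.07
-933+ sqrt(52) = -933+ 2*sqrt(13) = -925.79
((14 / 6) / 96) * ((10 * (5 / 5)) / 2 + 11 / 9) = 49 / 324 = 0.15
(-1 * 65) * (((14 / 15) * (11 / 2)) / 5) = -1001 / 15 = -66.73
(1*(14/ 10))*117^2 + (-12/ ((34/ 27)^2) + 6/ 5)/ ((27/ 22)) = 249168149/ 13005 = 19159.41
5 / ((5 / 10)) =10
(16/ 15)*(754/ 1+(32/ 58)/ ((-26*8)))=4548112/ 5655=804.26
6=6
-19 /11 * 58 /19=-58 /11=-5.27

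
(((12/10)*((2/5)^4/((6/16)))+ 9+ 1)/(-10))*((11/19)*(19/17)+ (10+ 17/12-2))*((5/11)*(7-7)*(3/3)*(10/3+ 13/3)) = 0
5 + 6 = 11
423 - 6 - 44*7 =109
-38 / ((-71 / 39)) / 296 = 741 / 10508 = 0.07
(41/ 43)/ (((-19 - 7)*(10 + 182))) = -41/ 214656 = -0.00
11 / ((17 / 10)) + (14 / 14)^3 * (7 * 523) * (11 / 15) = 686257 / 255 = 2691.20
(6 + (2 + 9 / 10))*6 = 267 / 5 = 53.40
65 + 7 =72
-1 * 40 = -40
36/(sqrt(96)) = 3 * sqrt(6)/2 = 3.67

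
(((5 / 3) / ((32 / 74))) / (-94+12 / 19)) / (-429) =3515 / 36530208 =0.00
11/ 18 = 0.61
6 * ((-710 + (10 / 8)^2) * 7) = -238035 / 8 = -29754.38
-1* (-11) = 11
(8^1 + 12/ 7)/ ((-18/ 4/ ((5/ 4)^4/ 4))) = -10625/ 8064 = -1.32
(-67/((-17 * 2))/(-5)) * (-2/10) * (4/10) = 67/2125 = 0.03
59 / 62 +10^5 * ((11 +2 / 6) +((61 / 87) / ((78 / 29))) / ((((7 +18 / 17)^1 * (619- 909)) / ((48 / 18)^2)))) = 293945121150571 / 259381278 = 1133254.97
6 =6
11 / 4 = 2.75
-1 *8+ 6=-2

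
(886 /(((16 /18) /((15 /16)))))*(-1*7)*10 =-2093175 /32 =-65411.72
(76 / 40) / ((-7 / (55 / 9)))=-209 / 126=-1.66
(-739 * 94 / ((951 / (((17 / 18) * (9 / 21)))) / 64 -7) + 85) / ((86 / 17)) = -619066033 / 1390018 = -445.37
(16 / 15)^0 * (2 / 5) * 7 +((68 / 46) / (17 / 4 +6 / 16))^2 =2.90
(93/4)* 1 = 93/4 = 23.25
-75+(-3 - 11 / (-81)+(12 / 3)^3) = -1123 / 81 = -13.86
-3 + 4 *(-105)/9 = -149/3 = -49.67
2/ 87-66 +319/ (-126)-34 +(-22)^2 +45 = 1558399/ 3654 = 426.49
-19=-19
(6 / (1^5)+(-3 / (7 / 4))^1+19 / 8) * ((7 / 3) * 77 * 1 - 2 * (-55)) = 324137 / 168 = 1929.39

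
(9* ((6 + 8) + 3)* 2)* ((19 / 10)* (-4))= -11628 / 5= -2325.60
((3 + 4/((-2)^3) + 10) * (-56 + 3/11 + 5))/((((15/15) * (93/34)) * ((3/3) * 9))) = -850/33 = -25.76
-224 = -224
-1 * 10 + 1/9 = -89/9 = -9.89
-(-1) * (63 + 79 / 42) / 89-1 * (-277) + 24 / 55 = 57188017 / 205590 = 278.17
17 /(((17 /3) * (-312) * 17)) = -1 /1768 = -0.00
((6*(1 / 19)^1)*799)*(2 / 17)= 564 / 19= 29.68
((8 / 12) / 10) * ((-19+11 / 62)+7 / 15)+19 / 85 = -237197 / 237150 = -1.00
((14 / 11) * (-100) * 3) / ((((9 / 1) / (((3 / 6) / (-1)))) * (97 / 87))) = 20300 / 1067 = 19.03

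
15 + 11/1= 26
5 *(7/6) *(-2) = -35/3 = -11.67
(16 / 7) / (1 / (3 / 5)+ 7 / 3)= 4 / 7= 0.57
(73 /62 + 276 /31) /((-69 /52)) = -16250 /2139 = -7.60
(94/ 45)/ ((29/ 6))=188/ 435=0.43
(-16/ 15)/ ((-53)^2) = -16/ 42135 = -0.00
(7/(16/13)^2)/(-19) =-1183/4864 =-0.24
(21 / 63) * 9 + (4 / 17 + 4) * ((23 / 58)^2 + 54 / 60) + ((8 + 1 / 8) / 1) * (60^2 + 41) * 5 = 84594264017 / 571880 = 147923.10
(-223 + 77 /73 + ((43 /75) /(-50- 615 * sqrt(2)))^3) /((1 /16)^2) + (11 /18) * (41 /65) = -3899603191948939622337451429 /68633734530916638281250- 1062534092224 * sqrt(2) /20089490261947265625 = -56817.59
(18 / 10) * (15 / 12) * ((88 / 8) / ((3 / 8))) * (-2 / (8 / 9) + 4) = 231 / 2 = 115.50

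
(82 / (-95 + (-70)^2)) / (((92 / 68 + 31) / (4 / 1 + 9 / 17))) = 287 / 120125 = 0.00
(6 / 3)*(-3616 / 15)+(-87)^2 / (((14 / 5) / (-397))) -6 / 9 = -75156121 / 70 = -1073658.87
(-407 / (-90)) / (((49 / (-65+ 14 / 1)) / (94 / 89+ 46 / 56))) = -32374001 / 3663240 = -8.84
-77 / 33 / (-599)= 0.00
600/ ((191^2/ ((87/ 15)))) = 3480/ 36481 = 0.10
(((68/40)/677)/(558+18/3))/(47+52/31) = 527/5761784520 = 0.00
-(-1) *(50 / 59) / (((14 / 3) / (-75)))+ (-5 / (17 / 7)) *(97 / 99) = -10869010 / 695079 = -15.64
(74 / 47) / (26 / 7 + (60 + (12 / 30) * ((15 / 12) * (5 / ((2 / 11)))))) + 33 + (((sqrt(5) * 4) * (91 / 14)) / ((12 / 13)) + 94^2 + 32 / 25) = 169 * sqrt(5) / 6 + 22606625651 / 2548575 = 8933.28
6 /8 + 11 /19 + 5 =481 /76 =6.33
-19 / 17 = -1.12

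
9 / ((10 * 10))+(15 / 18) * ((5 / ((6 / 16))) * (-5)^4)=6250081 / 900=6944.53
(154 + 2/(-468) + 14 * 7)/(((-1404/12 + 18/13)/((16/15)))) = -471736/202905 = -2.32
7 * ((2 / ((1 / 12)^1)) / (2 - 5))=-56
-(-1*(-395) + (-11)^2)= -516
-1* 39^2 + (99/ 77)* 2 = -10629/ 7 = -1518.43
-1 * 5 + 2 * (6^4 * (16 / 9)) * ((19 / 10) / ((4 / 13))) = 142247 / 5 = 28449.40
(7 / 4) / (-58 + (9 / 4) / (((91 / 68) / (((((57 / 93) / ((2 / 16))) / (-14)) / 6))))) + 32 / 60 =34639013 / 68835840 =0.50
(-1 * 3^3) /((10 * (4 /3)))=-81 /40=-2.02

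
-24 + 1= -23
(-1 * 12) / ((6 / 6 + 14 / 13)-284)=156 / 3665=0.04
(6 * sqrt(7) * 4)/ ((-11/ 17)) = -408 * sqrt(7)/ 11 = -98.13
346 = 346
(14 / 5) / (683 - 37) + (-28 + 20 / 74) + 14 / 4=-2895177 / 119510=-24.23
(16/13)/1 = 16/13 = 1.23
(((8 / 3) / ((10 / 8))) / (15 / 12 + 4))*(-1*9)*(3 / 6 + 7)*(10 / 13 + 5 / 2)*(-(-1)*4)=-32640 / 91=-358.68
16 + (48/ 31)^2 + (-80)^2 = 6168080/ 961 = 6418.40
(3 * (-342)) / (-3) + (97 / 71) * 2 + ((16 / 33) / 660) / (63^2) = 344.73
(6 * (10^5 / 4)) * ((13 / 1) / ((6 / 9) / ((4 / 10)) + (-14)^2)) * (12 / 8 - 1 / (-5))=9945000 / 593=16770.66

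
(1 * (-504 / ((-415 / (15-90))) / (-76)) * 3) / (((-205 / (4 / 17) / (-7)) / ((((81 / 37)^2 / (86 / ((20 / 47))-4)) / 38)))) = 148803480 / 8091107215097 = 0.00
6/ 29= 0.21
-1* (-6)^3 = 216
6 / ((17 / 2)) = 12 / 17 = 0.71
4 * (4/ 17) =16/ 17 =0.94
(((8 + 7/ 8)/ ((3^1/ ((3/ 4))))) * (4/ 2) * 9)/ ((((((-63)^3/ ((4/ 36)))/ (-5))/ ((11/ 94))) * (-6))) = -3905/ 2256424128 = -0.00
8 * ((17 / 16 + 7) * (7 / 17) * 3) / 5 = 2709 / 170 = 15.94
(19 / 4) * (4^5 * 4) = 19456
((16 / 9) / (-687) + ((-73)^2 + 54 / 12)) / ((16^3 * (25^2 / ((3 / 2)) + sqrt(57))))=41221268125 / 13186069327872 - 65954029 * sqrt(57) / 8790712885248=0.00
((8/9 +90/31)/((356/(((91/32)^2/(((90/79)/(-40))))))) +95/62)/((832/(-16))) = 170748391/5949904896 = 0.03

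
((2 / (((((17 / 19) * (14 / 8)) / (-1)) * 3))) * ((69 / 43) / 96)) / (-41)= 437 / 2517564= 0.00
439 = 439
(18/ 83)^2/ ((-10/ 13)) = -2106/ 34445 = -0.06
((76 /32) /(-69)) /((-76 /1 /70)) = 35 /1104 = 0.03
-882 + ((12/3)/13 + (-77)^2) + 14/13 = 65629/13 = 5048.38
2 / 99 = 0.02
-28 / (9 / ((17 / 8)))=-119 / 18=-6.61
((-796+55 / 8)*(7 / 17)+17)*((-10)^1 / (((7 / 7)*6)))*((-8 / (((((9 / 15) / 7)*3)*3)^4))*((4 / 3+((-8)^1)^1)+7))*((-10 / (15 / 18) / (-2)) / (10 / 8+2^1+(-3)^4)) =-2513786975000 / 9133876467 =-275.22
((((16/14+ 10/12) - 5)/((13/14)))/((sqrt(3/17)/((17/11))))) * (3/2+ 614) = -2657729 * sqrt(51)/2574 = -7373.73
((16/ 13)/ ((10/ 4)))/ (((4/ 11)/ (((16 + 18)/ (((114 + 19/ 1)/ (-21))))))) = -8976/ 1235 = -7.27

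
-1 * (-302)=302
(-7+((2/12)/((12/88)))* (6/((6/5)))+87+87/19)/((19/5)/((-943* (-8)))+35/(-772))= -112897619680/55811493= -2022.84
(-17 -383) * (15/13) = -6000/13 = -461.54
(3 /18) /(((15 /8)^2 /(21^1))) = 224 /225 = 1.00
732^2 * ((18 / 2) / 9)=535824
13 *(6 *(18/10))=140.40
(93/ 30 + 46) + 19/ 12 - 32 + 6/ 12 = 19.18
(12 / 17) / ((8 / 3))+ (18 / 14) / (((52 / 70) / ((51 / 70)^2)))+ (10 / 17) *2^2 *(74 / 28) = 3206213 / 433160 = 7.40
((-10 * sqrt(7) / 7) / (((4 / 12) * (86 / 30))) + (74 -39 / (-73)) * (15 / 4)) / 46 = 81615 / 13432 -225 * sqrt(7) / 6923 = 5.99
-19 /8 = -2.38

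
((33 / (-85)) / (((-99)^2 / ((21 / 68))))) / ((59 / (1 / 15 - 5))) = 0.00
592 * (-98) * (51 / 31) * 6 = -17752896 / 31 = -572674.06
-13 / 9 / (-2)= 13 / 18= 0.72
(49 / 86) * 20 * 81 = 39690 / 43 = 923.02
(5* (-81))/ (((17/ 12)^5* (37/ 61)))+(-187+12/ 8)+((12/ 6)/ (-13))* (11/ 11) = -413417298903/ 1365902434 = -302.67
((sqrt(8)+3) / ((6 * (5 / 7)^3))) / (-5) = -343 / 1250-343 * sqrt(2) / 1875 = -0.53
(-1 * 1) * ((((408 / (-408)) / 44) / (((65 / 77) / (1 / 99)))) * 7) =49 / 25740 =0.00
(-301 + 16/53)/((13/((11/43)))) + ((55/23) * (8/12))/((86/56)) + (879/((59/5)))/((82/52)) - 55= -62508296222/4945072197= -12.64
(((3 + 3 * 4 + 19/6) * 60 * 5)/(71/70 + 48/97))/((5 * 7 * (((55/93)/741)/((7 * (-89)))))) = -9078569676540/112717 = -80543038.55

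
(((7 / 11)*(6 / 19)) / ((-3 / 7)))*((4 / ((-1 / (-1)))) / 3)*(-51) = 6664 / 209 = 31.89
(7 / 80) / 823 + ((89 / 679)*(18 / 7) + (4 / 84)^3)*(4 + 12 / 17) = 1595410099723 / 1005468251760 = 1.59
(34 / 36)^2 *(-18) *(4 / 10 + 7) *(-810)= 96237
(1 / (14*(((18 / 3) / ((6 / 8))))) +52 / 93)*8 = 5917 / 1302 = 4.54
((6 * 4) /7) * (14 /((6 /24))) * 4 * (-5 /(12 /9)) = -2880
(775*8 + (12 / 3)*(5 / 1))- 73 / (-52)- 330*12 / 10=302921 / 52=5825.40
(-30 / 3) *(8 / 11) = -80 / 11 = -7.27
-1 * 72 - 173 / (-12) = -691 / 12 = -57.58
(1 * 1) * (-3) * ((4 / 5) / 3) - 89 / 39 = -601 / 195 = -3.08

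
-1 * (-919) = 919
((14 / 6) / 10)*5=7 / 6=1.17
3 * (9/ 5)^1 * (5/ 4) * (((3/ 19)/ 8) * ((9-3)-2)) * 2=81/ 76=1.07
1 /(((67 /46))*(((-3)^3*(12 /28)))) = -322 /5427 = -0.06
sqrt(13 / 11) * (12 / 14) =0.93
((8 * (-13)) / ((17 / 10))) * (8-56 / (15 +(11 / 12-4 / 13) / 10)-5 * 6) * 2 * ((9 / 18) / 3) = 125684000 / 239649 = 524.45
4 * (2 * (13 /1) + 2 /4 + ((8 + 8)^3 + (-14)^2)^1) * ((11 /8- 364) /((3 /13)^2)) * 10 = -2352474085 /2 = -1176237042.50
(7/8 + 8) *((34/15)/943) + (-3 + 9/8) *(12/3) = -423143/56580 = -7.48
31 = 31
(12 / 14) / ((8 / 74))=111 / 14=7.93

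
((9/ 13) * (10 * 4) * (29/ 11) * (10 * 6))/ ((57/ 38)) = 417600/ 143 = 2920.28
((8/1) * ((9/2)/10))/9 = 2/5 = 0.40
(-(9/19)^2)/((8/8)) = -81/361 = -0.22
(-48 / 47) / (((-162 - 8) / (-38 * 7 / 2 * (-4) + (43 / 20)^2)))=13701 / 4250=3.22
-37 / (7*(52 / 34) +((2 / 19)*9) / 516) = -1027786 / 297439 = -3.46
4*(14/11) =56/11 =5.09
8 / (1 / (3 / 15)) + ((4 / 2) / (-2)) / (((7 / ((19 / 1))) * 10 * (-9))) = 1.63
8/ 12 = 2/ 3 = 0.67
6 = 6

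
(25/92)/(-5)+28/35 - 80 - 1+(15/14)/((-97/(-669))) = -22758593/312340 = -72.86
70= 70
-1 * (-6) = 6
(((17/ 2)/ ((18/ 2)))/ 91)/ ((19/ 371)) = 901/ 4446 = 0.20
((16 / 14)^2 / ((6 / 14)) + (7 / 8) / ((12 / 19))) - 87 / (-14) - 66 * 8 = -115887 / 224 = -517.35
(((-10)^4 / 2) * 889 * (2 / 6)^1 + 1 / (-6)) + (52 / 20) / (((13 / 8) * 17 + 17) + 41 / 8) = 2948516439 / 1990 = 1481666.55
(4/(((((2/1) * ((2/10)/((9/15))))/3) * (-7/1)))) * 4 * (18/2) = -648/7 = -92.57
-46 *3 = -138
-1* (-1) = 1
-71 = -71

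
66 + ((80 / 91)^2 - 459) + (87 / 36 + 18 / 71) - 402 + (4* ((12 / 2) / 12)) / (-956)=-1334761278841 / 1686243468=-791.56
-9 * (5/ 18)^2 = -25/ 36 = -0.69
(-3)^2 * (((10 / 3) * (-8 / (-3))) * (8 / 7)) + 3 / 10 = 6421 / 70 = 91.73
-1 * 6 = -6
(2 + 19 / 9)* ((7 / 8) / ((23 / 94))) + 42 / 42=13001 / 828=15.70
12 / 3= 4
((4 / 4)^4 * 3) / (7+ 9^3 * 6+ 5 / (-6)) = 18 / 26281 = 0.00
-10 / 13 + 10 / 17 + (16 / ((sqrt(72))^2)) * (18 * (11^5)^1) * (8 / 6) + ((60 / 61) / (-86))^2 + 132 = 3918671950478128 / 4561525527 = 859070.49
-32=-32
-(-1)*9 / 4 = 9 / 4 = 2.25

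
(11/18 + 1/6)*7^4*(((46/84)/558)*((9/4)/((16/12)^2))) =55223/23808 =2.32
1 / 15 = 0.07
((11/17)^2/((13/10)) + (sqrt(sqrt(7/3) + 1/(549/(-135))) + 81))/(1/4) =329.82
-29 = -29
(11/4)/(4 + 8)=11/48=0.23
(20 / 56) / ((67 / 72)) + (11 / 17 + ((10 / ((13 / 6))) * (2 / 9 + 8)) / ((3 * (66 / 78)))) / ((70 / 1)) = 0.61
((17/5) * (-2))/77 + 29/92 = 8037/35420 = 0.23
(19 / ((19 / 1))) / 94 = 1 / 94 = 0.01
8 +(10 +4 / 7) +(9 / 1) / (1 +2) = 151 / 7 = 21.57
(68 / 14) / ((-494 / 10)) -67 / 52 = -9591 / 6916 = -1.39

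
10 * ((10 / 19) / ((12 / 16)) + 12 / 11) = 11240 / 627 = 17.93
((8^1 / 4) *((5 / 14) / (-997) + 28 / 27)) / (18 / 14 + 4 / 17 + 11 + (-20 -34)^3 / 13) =-86342269 / 503892615474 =-0.00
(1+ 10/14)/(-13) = -12/91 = -0.13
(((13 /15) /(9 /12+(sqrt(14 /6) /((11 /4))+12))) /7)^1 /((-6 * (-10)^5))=26741 /1649149250000- 143 * sqrt(21) /927646453125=0.00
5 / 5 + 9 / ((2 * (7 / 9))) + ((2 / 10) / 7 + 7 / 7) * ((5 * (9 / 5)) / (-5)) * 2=1079 / 350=3.08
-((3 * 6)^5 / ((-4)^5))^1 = 59049 / 32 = 1845.28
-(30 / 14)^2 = -225 / 49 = -4.59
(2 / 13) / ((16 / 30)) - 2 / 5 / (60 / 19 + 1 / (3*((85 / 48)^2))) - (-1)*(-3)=-16509073 / 5825196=-2.83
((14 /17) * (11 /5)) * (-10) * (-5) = 1540 /17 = 90.59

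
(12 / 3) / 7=4 / 7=0.57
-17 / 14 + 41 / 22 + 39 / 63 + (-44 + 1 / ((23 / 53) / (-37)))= -680024 / 5313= -127.99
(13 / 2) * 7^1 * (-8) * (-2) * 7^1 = 5096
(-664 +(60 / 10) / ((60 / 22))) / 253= -3309 / 1265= -2.62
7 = 7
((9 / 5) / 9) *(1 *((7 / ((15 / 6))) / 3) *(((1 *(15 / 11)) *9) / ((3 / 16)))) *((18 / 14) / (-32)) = -27 / 55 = -0.49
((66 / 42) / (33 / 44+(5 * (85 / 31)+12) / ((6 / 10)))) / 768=341 / 7266112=0.00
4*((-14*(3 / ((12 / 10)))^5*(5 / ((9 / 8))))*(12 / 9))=-32407.41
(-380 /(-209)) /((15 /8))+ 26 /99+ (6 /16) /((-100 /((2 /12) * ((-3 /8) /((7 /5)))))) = 2186537 /1774080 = 1.23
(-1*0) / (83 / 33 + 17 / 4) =0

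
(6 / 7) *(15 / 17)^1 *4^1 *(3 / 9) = 120 / 119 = 1.01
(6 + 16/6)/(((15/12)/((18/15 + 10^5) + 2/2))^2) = 104004576050336/1875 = 55469107226.85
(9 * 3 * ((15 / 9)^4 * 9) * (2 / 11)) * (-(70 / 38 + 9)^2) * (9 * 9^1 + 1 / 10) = -12905848500 / 3971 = -3250024.80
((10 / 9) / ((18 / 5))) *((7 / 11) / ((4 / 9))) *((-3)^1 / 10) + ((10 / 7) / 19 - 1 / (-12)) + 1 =36023 / 35112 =1.03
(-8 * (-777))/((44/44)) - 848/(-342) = 1063360/171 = 6218.48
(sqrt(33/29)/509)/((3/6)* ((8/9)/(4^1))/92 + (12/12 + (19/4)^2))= 3312* sqrt(957)/1151992723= 0.00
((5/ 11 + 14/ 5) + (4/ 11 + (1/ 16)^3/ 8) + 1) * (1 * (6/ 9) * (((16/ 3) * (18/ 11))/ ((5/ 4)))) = 21.50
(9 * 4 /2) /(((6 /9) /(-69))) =-1863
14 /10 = 7 /5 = 1.40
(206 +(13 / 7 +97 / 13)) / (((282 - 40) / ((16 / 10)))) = 78376 / 55055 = 1.42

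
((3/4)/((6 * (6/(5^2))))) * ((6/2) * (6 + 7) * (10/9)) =22.57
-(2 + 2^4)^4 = -104976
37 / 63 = 0.59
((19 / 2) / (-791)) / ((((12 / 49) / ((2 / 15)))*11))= -133 / 223740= -0.00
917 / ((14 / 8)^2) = 299.43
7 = 7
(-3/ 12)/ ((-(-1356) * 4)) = -1/ 21696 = -0.00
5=5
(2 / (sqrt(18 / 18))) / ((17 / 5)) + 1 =1.59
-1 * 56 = -56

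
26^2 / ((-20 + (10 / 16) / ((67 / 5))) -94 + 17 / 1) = -362336 / 51967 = -6.97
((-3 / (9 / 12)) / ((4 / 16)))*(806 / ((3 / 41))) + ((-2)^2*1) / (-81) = -14275876 / 81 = -176245.38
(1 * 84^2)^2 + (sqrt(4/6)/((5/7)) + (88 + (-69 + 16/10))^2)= 7 * sqrt(6)/15 + 1244689009/25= 49787561.50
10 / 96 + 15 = 15.10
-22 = -22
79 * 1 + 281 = 360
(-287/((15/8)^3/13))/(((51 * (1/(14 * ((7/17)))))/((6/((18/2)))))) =-374413312/8778375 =-42.65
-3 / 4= -0.75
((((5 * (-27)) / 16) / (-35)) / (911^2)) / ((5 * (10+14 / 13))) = 39 / 7436092160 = 0.00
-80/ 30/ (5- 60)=8/ 165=0.05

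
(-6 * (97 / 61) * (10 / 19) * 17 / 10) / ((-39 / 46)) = 151708 / 15067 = 10.07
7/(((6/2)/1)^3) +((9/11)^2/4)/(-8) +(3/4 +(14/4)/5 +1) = 1405249/522720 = 2.69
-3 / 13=-0.23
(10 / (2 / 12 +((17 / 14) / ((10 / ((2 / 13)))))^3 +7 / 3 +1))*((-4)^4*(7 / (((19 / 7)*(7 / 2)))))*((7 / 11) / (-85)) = -37811178496000 / 9371049626389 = -4.03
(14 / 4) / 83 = 7 / 166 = 0.04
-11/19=-0.58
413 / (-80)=-413 / 80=-5.16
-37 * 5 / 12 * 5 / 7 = -925 / 84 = -11.01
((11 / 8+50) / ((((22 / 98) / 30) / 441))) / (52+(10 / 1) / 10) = 133219485 / 2332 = 57126.71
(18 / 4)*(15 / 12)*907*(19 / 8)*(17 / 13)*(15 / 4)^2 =2966230125 / 13312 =222823.78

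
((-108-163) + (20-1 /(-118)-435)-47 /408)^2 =272776967753521 /579461184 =470742.43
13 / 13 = 1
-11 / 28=-0.39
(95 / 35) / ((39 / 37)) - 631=-171560 / 273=-628.42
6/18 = 0.33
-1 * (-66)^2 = -4356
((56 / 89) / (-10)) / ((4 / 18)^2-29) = 0.00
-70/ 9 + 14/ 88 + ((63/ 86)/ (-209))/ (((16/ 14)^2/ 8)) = -898849/ 117648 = -7.64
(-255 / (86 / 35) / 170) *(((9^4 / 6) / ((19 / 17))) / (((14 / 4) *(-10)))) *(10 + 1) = 1226907 / 6536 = 187.72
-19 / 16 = -1.19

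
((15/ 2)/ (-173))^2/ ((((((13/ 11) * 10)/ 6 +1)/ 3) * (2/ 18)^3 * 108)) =601425/ 46928672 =0.01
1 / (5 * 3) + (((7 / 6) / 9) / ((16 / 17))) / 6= 2323 / 25920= 0.09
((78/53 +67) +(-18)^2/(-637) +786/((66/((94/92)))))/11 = 1368883983/187913726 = 7.28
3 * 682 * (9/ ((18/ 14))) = 14322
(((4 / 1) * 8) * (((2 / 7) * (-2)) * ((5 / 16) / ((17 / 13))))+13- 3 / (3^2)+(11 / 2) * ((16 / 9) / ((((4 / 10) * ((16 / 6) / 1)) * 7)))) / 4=2.40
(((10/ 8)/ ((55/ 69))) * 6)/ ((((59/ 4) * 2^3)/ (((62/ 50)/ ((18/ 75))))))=2139/ 5192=0.41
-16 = -16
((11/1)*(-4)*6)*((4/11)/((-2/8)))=384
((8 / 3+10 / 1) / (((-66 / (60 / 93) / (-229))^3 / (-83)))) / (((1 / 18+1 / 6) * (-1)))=53067.97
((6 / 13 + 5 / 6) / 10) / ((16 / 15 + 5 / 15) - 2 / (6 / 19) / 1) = -101 / 3848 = -0.03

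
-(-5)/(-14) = -5/14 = -0.36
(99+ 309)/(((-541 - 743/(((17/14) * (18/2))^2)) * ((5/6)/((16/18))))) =-0.80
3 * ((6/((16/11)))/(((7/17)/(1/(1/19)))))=31977/56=571.02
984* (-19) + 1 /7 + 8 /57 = -7459591 /399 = -18695.72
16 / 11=1.45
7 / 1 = 7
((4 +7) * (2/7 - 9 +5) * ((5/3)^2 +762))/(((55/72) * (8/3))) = -536874/35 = -15339.26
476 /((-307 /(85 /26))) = -20230 /3991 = -5.07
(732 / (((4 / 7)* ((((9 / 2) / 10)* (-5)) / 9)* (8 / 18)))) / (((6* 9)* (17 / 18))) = -3843 / 17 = -226.06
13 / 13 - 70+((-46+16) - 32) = -131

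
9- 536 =-527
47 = 47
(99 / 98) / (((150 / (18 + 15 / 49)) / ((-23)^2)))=65.22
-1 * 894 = -894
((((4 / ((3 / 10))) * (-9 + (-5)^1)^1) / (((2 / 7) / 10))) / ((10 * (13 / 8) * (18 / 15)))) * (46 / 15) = -360640 / 351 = -1027.46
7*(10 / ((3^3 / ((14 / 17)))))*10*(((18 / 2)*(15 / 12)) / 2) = 6125 / 51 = 120.10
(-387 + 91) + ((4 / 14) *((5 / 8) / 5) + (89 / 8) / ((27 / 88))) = -196337 / 756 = -259.71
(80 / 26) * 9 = 360 / 13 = 27.69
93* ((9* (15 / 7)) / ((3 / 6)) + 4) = 27714 / 7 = 3959.14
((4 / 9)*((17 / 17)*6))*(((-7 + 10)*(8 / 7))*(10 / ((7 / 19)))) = 12160 / 49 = 248.16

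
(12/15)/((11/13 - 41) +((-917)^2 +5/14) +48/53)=38584/40554200755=0.00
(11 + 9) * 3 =60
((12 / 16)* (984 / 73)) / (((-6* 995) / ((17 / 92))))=-2091 / 6682420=-0.00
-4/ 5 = -0.80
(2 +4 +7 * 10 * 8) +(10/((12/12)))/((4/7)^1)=1167/2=583.50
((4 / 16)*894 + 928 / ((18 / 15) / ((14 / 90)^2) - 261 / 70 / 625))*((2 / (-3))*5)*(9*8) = -294255833240 / 5061891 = -58131.60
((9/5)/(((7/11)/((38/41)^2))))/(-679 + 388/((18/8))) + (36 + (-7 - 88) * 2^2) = -92271981764/268228765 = -344.00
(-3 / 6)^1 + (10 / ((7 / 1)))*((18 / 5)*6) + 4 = 481 / 14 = 34.36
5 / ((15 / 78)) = 26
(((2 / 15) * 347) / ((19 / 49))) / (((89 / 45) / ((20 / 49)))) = 24.62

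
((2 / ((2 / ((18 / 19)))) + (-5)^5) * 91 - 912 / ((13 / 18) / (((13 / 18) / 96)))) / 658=-10803335 / 25004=-432.06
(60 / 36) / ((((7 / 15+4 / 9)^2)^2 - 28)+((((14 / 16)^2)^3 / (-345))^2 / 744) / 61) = -3758511094016193331200000 / 61588981211755473075001573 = -0.06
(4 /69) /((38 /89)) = 178 /1311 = 0.14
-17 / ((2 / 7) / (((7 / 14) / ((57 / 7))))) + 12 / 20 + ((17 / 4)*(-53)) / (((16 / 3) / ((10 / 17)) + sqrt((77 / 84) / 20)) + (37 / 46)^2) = -177723277734421 / 6769426800615 + 3782051115*sqrt(165) / 95009498956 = -25.74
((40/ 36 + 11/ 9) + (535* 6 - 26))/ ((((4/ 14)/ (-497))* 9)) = -33255761/ 54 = -615847.43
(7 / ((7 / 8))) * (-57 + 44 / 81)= -36584 / 81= -451.65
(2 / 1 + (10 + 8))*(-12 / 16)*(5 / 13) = -75 / 13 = -5.77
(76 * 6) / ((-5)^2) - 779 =-19019 / 25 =-760.76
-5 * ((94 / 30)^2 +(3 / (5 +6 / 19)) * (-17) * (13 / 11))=7.60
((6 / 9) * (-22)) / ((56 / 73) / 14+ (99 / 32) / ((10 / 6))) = -7.67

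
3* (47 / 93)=1.52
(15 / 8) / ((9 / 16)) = 10 / 3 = 3.33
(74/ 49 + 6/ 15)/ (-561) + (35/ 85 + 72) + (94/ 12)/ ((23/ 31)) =82.97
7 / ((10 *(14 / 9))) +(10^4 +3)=200069 / 20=10003.45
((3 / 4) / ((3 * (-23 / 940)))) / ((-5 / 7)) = 329 / 23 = 14.30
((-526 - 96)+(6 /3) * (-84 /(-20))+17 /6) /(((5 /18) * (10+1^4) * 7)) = -54969 /1925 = -28.56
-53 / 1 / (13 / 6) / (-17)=318 / 221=1.44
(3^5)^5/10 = 847288609443/10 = 84728860944.30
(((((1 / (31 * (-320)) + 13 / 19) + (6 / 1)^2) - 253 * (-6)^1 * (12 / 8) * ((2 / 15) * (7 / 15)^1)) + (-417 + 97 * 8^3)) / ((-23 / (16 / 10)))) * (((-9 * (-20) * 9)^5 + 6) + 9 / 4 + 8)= -415767190242932127918740781 / 10837600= -38363400590807201586.95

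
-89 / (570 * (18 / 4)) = -89 / 2565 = -0.03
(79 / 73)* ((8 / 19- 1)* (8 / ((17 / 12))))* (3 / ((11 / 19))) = -22752 / 1241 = -18.33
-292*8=-2336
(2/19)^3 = 8/6859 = 0.00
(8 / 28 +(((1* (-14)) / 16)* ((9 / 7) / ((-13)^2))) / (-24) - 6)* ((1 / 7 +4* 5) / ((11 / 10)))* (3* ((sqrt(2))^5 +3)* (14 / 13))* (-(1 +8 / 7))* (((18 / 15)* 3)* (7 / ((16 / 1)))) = 6737647635 / 1968512 +2245882545* sqrt(2) / 492128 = 9876.64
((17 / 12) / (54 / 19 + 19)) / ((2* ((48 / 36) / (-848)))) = -17119 / 830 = -20.63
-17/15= -1.13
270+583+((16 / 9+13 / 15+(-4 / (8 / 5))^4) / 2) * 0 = 853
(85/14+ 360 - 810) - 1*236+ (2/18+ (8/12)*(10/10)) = -85573/126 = -679.15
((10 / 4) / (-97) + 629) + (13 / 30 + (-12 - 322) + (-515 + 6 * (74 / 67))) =-20760949 / 97485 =-212.97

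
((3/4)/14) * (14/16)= 3/64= 0.05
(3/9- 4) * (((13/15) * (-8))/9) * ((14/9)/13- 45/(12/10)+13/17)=-6408908/61965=-103.43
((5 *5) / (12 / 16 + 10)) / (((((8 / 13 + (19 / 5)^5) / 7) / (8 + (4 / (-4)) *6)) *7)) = 8125000 / 1385214341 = 0.01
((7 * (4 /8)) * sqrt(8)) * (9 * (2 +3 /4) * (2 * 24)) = 8316 * sqrt(2) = 11760.60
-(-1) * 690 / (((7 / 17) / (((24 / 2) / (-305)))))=-28152 / 427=-65.93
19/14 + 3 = 61/14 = 4.36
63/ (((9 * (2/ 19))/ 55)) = 7315/ 2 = 3657.50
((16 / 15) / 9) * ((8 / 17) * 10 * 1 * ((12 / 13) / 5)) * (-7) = -7168 / 9945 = -0.72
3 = 3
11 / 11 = 1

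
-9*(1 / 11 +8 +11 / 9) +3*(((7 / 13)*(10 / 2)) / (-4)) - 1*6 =-52531 / 572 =-91.84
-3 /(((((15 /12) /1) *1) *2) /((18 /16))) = -27 /20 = -1.35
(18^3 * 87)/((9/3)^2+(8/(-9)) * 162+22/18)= -1141614/301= -3792.74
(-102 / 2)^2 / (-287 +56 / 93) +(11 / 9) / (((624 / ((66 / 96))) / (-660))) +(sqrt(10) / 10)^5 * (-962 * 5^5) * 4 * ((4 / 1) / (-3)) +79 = 13767436811 / 199442880 +48100 * sqrt(10) / 3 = 50770.88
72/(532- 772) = -3/10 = -0.30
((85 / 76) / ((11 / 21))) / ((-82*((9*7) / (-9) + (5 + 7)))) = -357 / 68552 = -0.01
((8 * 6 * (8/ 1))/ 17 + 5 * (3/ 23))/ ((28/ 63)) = 81783/ 1564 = 52.29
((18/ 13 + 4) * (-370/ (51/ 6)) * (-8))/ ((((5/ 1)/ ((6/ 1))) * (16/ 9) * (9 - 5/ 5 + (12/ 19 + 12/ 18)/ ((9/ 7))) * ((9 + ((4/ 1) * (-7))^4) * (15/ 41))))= 196111692/ 313928470115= 0.00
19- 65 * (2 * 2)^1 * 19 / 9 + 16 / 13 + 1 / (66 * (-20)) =-27215359 / 51480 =-528.66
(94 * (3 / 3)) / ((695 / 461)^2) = 19976974 / 483025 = 41.36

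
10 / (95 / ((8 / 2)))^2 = 32 / 1805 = 0.02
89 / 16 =5.56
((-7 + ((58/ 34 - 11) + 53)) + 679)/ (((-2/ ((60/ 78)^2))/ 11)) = -6691850/ 2873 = -2329.22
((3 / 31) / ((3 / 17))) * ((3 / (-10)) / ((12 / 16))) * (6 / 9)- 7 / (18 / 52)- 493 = -716149 / 1395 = -513.37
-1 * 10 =-10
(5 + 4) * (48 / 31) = 432 / 31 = 13.94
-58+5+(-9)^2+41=69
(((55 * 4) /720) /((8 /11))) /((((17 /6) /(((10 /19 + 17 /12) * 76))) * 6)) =53603 /14688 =3.65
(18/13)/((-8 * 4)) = -9/208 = -0.04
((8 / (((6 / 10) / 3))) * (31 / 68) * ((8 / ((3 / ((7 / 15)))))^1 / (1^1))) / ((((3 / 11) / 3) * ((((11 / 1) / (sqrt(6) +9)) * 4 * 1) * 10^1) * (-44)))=-217 / 1870 -217 * sqrt(6) / 16830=-0.15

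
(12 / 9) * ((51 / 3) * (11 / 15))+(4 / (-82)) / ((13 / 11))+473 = 489.58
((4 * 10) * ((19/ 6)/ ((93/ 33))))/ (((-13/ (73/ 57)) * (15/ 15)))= -16060/ 3627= -4.43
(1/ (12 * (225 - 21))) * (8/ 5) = 1/ 1530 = 0.00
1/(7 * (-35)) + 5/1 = 1224/245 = 5.00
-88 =-88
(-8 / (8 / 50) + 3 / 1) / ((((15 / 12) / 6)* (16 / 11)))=-155.10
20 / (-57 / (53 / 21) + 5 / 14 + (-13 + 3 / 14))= -742 / 1299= -0.57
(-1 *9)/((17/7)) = -63/17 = -3.71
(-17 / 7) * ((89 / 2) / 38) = -1513 / 532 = -2.84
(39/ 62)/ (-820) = -39/ 50840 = -0.00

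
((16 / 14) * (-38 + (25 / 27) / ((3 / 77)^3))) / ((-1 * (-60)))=22771246 / 76545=297.49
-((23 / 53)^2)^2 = -279841 / 7890481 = -0.04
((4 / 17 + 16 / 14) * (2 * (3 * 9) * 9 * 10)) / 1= 797040 / 119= 6697.82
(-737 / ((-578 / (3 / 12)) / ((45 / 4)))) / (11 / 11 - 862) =-11055 / 2654176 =-0.00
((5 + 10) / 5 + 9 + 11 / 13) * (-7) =-1169 / 13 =-89.92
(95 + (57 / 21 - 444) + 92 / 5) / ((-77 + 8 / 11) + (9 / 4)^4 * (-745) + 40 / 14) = 1700864 / 99426035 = 0.02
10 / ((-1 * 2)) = -5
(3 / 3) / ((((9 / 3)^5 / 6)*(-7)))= -2 / 567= -0.00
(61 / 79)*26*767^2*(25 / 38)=11662829425 / 1501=7770039.59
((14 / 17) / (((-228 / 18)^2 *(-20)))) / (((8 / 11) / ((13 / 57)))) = -0.00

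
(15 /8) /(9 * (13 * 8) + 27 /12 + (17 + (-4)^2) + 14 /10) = 75 /38906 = 0.00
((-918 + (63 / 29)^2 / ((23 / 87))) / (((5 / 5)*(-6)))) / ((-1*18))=-22237 / 2668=-8.33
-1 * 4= -4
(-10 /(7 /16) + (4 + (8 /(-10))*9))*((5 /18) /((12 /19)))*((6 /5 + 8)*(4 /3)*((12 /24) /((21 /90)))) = -132848 /441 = -301.24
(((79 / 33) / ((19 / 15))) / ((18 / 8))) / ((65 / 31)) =9796 / 24453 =0.40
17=17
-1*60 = -60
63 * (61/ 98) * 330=90585/ 7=12940.71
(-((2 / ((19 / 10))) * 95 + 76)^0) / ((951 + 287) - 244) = -1 / 994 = -0.00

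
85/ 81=1.05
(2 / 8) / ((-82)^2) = 1 / 26896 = 0.00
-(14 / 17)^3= -2744 / 4913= -0.56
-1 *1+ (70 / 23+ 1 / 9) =446 / 207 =2.15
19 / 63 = 0.30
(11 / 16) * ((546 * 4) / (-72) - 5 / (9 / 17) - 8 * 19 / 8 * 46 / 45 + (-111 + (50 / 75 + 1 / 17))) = -29711 / 255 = -116.51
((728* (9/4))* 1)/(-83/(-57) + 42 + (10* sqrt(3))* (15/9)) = 231267582/3428029 - 88697700* sqrt(3)/3428029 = 22.65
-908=-908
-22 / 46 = -11 / 23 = -0.48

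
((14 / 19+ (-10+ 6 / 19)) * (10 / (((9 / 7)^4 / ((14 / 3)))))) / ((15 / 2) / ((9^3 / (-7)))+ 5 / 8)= -18286016 / 66177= -276.32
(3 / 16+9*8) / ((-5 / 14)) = -1617 / 8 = -202.12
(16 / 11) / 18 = 8 / 99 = 0.08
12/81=4/27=0.15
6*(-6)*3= -108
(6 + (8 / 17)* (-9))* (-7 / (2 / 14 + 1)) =-735 / 68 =-10.81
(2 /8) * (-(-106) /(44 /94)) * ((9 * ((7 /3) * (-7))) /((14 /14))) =-366177 /44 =-8322.20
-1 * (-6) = 6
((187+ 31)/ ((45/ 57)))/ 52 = 2071/ 390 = 5.31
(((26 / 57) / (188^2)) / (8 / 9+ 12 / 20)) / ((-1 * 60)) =-13 / 89985824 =-0.00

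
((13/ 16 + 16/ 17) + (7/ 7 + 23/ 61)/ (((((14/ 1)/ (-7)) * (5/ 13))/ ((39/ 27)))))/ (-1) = 207097/ 248880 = 0.83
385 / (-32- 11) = -385 / 43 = -8.95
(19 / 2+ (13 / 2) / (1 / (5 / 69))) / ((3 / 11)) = 7568 / 207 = 36.56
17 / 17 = 1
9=9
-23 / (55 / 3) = -1.25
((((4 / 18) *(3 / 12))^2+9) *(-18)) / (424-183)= -2917 / 4338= -0.67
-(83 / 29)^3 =-571787 / 24389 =-23.44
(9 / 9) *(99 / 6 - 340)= -647 / 2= -323.50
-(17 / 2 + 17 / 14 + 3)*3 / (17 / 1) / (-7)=267 / 833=0.32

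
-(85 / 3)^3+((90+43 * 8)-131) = -605944 / 27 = -22442.37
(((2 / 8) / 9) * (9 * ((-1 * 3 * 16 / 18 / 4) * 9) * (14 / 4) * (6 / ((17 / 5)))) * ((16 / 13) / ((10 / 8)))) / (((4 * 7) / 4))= -288 / 221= -1.30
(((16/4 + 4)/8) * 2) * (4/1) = 8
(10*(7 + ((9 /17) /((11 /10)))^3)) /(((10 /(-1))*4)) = -46503421 /26156812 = -1.78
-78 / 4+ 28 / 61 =-2323 / 122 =-19.04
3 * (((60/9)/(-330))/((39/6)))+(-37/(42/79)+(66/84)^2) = -5800721/84084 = -68.99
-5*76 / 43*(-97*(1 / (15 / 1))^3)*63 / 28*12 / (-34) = -3686 / 18275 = -0.20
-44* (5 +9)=-616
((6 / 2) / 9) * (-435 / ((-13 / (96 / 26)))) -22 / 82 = 283501 / 6929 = 40.92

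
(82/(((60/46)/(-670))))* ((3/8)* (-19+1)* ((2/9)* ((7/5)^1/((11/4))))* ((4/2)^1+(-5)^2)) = 47764836/55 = 868451.56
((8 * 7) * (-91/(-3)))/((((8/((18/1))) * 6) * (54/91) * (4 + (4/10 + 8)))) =289835/3348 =86.57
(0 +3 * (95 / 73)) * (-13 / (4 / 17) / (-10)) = 12597 / 584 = 21.57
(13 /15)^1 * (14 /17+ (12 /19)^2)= 97526 /92055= 1.06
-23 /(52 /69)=-1587 /52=-30.52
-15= -15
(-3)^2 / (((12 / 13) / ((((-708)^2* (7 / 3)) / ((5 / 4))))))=45615024 / 5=9123004.80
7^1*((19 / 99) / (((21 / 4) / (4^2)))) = 1216 / 297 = 4.09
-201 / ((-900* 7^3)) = 67 / 102900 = 0.00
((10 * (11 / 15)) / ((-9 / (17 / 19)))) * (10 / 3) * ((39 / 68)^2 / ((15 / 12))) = -1859 / 2907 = -0.64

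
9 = 9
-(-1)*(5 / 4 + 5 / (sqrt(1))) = 25 / 4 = 6.25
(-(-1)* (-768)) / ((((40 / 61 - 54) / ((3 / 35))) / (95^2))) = 126840960 / 11389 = 11137.15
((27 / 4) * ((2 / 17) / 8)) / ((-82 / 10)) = -135 / 11152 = -0.01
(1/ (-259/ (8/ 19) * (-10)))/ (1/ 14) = 8/ 3515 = 0.00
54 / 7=7.71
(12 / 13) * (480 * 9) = 51840 / 13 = 3987.69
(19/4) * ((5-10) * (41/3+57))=-5035/3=-1678.33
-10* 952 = -9520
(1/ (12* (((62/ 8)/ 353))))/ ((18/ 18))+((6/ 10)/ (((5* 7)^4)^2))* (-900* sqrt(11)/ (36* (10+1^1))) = 353/ 93 - 3* sqrt(11)/ 4954125859375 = 3.80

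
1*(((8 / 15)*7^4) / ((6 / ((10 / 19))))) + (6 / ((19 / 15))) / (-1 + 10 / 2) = 38821 / 342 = 113.51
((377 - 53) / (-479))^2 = 104976 / 229441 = 0.46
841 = 841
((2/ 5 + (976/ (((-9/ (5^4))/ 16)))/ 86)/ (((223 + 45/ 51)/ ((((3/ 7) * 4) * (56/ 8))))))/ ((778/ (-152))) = 63047599984/ 477472215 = 132.04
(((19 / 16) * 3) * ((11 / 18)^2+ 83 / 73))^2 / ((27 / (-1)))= -460735500625 / 429632335872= -1.07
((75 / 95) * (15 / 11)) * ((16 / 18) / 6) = 0.16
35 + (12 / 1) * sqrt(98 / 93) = 28 * sqrt(186) / 31 + 35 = 47.32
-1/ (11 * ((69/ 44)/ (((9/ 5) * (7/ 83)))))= -84/ 9545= -0.01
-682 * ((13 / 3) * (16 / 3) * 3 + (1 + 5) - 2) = -150040 / 3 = -50013.33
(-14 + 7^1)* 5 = -35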